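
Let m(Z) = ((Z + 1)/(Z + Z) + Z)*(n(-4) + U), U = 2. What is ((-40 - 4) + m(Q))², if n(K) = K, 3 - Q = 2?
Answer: 2304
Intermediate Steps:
Q = 1 (Q = 3 - 1*2 = 3 - 2 = 1)
m(Z) = -2*Z - (1 + Z)/Z (m(Z) = ((Z + 1)/(Z + Z) + Z)*(-4 + 2) = ((1 + Z)/((2*Z)) + Z)*(-2) = ((1 + Z)*(1/(2*Z)) + Z)*(-2) = ((1 + Z)/(2*Z) + Z)*(-2) = (Z + (1 + Z)/(2*Z))*(-2) = -2*Z - (1 + Z)/Z)
((-40 - 4) + m(Q))² = ((-40 - 4) + (-1 - 1/1 - 2*1))² = (-44 + (-1 - 1*1 - 2))² = (-44 + (-1 - 1 - 2))² = (-44 - 4)² = (-48)² = 2304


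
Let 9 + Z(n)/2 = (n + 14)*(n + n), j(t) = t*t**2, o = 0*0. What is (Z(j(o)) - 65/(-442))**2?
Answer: 368449/1156 ≈ 318.73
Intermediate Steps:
o = 0
j(t) = t**3
Z(n) = -18 + 4*n*(14 + n) (Z(n) = -18 + 2*((n + 14)*(n + n)) = -18 + 2*((14 + n)*(2*n)) = -18 + 2*(2*n*(14 + n)) = -18 + 4*n*(14 + n))
(Z(j(o)) - 65/(-442))**2 = ((-18 + 4*(0**3)**2 + 56*0**3) - 65/(-442))**2 = ((-18 + 4*0**2 + 56*0) - 65*(-1/442))**2 = ((-18 + 4*0 + 0) + 5/34)**2 = ((-18 + 0 + 0) + 5/34)**2 = (-18 + 5/34)**2 = (-607/34)**2 = 368449/1156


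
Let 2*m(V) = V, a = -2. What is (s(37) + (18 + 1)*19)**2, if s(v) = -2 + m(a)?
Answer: 128164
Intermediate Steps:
m(V) = V/2
s(v) = -3 (s(v) = -2 + (1/2)*(-2) = -2 - 1 = -3)
(s(37) + (18 + 1)*19)**2 = (-3 + (18 + 1)*19)**2 = (-3 + 19*19)**2 = (-3 + 361)**2 = 358**2 = 128164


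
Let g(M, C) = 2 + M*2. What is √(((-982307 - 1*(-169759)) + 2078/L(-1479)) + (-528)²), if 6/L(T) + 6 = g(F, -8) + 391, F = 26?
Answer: I*√3435513/3 ≈ 617.84*I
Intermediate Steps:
g(M, C) = 2 + 2*M
L(T) = 6/439 (L(T) = 6/(-6 + ((2 + 2*26) + 391)) = 6/(-6 + ((2 + 52) + 391)) = 6/(-6 + (54 + 391)) = 6/(-6 + 445) = 6/439)
√(((-982307 - 1*(-169759)) + 2078/L(-1479)) + (-528)²) = √(((-982307 - 1*(-169759)) + 2078/(6/439)) + (-528)²) = √(((-982307 + 169759) + 2078*(439/6)) + 278784) = √((-812548 + 456121/3) + 278784) = √(-1981523/3 + 278784) = √(-1145171/3) = I*√3435513/3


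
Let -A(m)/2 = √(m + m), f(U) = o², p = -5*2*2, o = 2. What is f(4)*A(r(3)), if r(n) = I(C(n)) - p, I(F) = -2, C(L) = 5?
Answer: -48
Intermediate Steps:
p = -20 (p = -10*2 = -20)
r(n) = 18 (r(n) = -2 - 1*(-20) = -2 + 20 = 18)
f(U) = 4 (f(U) = 2² = 4)
A(m) = -2*√2*√m (A(m) = -2*√(m + m) = -2*√2*√m)
f(4)*A(r(3)) = 4*(-2*√2*√18) = 4*(-2*√2*3*√2) = 4*(-12) = -48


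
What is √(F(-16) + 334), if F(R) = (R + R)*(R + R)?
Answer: √1358 ≈ 36.851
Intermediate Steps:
F(R) = 4*R² (F(R) = (2*R)*(2*R) = 4*R²)
√(F(-16) + 334) = √(4*(-16)² + 334) = √(4*256 + 334) = √(1024 + 334) = √1358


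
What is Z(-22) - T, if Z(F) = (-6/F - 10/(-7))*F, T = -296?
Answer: 1810/7 ≈ 258.57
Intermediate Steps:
Z(F) = F*(10/7 - 6/F) (Z(F) = (-6/F - 10*(-⅐))*F = (-6/F + 10/7)*F = (10/7 - 6/F)*F = F*(10/7 - 6/F))
Z(-22) - T = (-6 + (10/7)*(-22)) - 1*(-296) = (-6 - 220/7) + 296 = -262/7 + 296 = 1810/7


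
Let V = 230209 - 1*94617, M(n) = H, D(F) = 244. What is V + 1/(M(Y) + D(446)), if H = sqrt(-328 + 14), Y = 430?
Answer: 4057590722/29925 - I*sqrt(314)/59850 ≈ 1.3559e+5 - 0.00029607*I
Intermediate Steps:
H = I*sqrt(314) (H = sqrt(-314) = I*sqrt(314) ≈ 17.72*I)
M(n) = I*sqrt(314)
V = 135592 (V = 230209 - 94617 = 135592)
V + 1/(M(Y) + D(446)) = 135592 + 1/(I*sqrt(314) + 244) = 135592 + 1/(244 + I*sqrt(314))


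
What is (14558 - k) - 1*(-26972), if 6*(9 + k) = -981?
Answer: 83405/2 ≈ 41703.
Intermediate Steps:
k = -345/2 (k = -9 + (1/6)*(-981) = -9 - 327/2 = -345/2 ≈ -172.50)
(14558 - k) - 1*(-26972) = (14558 - 1*(-345/2)) - 1*(-26972) = (14558 + 345/2) + 26972 = 29461/2 + 26972 = 83405/2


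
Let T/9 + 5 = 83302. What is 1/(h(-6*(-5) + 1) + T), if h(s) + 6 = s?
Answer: 1/749698 ≈ 1.3339e-6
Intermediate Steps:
h(s) = -6 + s
T = 749673 (T = -45 + 9*83302 = -45 + 749718 = 749673)
1/(h(-6*(-5) + 1) + T) = 1/((-6 + (-6*(-5) + 1)) + 749673) = 1/((-6 + (30 + 1)) + 749673) = 1/((-6 + 31) + 749673) = 1/(25 + 749673) = 1/749698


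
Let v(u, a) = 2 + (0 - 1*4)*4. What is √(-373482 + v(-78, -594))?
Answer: 2*I*√93374 ≈ 611.14*I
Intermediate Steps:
v(u, a) = -14 (v(u, a) = 2 + (0 - 4)*4 = 2 - 4*4 = 2 - 16 = -14)
√(-373482 + v(-78, -594)) = √(-373482 - 14) = √(-373496) = 2*I*√93374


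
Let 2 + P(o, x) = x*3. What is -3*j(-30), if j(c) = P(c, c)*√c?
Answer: 276*I*√30 ≈ 1511.7*I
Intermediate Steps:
P(o, x) = -2 + 3*x (P(o, x) = -2 + x*3 = -2 + 3*x)
j(c) = √c*(-2 + 3*c) (j(c) = (-2 + 3*c)*√c = √c*(-2 + 3*c))
-3*j(-30) = -3*√(-30)*(-2 + 3*(-30)) = -3*I*√30*(-2 - 90) = -3*I*√30*(-92) = -(-276)*I*√30 = 276*I*√30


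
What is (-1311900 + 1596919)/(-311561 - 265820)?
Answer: -40717/82483 ≈ -0.49364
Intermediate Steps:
(-1311900 + 1596919)/(-311561 - 265820) = 285019/(-577381) = 285019*(-1/577381) = -40717/82483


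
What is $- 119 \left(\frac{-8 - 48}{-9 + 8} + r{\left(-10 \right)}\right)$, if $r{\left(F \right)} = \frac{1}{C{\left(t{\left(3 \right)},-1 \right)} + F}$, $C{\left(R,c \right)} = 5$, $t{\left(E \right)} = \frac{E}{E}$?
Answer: $- \frac{33201}{5} \approx -6640.2$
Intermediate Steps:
$t{\left(E \right)} = 1$
$r{\left(F \right)} = \frac{1}{5 + F}$
$- 119 \left(\frac{-8 - 48}{-9 + 8} + r{\left(-10 \right)}\right) = - 119 \left(\frac{-8 - 48}{-9 + 8} + \frac{1}{5 - 10}\right) = - 119 \left(- \frac{56}{-1} + \frac{1}{-5}\right) = - 119 \left(\left(-56\right) \left(-1\right) - \frac{1}{5}\right) = - 119 \left(56 - \frac{1}{5}\right) = \left(-119\right) \frac{279}{5} = - \frac{33201}{5}$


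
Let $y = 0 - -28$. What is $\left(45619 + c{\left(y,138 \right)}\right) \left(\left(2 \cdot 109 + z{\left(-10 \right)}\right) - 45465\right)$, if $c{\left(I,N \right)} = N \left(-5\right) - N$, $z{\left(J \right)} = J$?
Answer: $-2027106287$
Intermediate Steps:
$y = 28$ ($y = 0 + 28 = 28$)
$c{\left(I,N \right)} = - 6 N$ ($c{\left(I,N \right)} = - 5 N - N = - 6 N$)
$\left(45619 + c{\left(y,138 \right)}\right) \left(\left(2 \cdot 109 + z{\left(-10 \right)}\right) - 45465\right) = \left(45619 - 828\right) \left(\left(2 \cdot 109 - 10\right) - 45465\right) = \left(45619 - 828\right) \left(\left(218 - 10\right) - 45465\right) = 44791 \left(208 - 45465\right) = 44791 \left(-45257\right) = -2027106287$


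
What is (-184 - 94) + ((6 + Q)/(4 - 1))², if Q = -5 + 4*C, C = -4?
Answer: -253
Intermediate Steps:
Q = -21 (Q = -5 + 4*(-4) = -5 - 16 = -21)
(-184 - 94) + ((6 + Q)/(4 - 1))² = (-184 - 94) + ((6 - 21)/(4 - 1))² = -278 + (-15/3)² = -278 + (-15*⅓)² = -278 + (-5)² = -278 + 25 = -253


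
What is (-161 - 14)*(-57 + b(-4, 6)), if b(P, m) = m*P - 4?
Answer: 14875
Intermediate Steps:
b(P, m) = -4 + P*m (b(P, m) = P*m - 4 = -4 + P*m)
(-161 - 14)*(-57 + b(-4, 6)) = (-161 - 14)*(-57 + (-4 - 4*6)) = -175*(-57 + (-4 - 24)) = -175*(-57 - 28) = -175*(-85) = 14875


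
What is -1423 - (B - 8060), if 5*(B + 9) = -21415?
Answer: 10929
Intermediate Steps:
B = -4292 (B = -9 + (1/5)*(-21415) = -9 - 4283 = -4292)
-1423 - (B - 8060) = -1423 - (-4292 - 8060) = -1423 - 1*(-12352) = -1423 + 12352 = 10929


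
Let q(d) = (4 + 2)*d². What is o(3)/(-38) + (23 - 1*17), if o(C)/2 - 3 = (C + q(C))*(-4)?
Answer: 339/19 ≈ 17.842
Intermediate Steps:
q(d) = 6*d²
o(C) = 6 - 48*C² - 8*C (o(C) = 6 + 2*((C + 6*C²)*(-4)) = 6 + 2*(-24*C² - 4*C) = 6 + (-48*C² - 8*C) = 6 - 48*C² - 8*C)
o(3)/(-38) + (23 - 1*17) = (6 - 48*3² - 8*3)/(-38) + (23 - 1*17) = -(6 - 48*9 - 24)/38 + (23 - 17) = -(6 - 432 - 24)/38 + 6 = -1/38*(-450) + 6 = 225/19 + 6 = 339/19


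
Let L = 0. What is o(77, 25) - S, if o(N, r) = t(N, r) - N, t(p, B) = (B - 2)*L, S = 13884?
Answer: -13961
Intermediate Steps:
t(p, B) = 0 (t(p, B) = (B - 2)*0 = (-2 + B)*0 = 0)
o(N, r) = -N (o(N, r) = 0 - N = -N)
o(77, 25) - S = -1*77 - 1*13884 = -77 - 13884 = -13961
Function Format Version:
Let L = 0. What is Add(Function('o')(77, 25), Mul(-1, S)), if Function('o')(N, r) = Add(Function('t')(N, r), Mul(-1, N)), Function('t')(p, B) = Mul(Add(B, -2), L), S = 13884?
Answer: -13961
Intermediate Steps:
Function('t')(p, B) = 0 (Function('t')(p, B) = Mul(Add(B, -2), 0) = Mul(Add(-2, B), 0) = 0)
Function('o')(N, r) = Mul(-1, N) (Function('o')(N, r) = Add(0, Mul(-1, N)) = Mul(-1, N))
Add(Function('o')(77, 25), Mul(-1, S)) = Add(Mul(-1, 77), Mul(-1, 13884)) = Add(-77, -13884) = -13961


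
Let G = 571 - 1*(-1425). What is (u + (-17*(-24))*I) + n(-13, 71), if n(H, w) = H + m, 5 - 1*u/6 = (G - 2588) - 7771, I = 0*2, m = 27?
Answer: 50222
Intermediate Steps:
I = 0
G = 1996 (G = 571 + 1425 = 1996)
u = 50208 (u = 30 - 6*((1996 - 2588) - 7771) = 30 - 6*(-592 - 7771) = 30 - 6*(-8363) = 30 + 50178 = 50208)
n(H, w) = 27 + H (n(H, w) = H + 27 = 27 + H)
(u + (-17*(-24))*I) + n(-13, 71) = (50208 - 17*(-24)*0) + (27 - 13) = (50208 + 408*0) + 14 = (50208 + 0) + 14 = 50208 + 14 = 50222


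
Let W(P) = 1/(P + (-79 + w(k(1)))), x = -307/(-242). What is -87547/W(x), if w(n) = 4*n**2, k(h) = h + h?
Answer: 1307864633/242 ≈ 5.4044e+6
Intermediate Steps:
k(h) = 2*h
x = 307/242 (x = -307*(-1/242) = 307/242 ≈ 1.2686)
W(P) = 1/(-63 + P) (W(P) = 1/(P + (-79 + 4*(2*1)**2)) = 1/(P + (-79 + 4*2**2)) = 1/(P + (-79 + 4*4)) = 1/(P + (-79 + 16)) = 1/(P - 63) = 1/(-63 + P))
-87547/W(x) = -87547/(1/(-63 + 307/242)) = -87547/(1/(-14939/242)) = -87547/(-242/14939) = -87547*(-14939/242) = 1307864633/242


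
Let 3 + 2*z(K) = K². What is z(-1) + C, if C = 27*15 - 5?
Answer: 399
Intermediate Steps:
C = 400 (C = 405 - 5 = 400)
z(K) = -3/2 + K²/2
z(-1) + C = (-3/2 + (½)*(-1)²) + 400 = (-3/2 + (½)*1) + 400 = (-3/2 + ½) + 400 = -1 + 400 = 399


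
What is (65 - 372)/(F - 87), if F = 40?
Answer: 307/47 ≈ 6.5319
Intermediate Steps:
(65 - 372)/(F - 87) = (65 - 372)/(40 - 87) = -307/(-47) = -307*(-1/47) = 307/47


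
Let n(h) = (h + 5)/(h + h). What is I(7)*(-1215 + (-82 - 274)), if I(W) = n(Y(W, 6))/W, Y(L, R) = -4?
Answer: 1571/56 ≈ 28.054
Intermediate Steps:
n(h) = (5 + h)/(2*h) (n(h) = (5 + h)/((2*h)) = (5 + h)*(1/(2*h)) = (5 + h)/(2*h))
I(W) = -1/(8*W) (I(W) = ((1/2)*(5 - 4)/(-4))/W = ((1/2)*(-1/4)*1)/W = -1/(8*W))
I(7)*(-1215 + (-82 - 274)) = (-1/8/7)*(-1215 + (-82 - 274)) = (-1/8*1/7)*(-1215 - 356) = -1/56*(-1571) = 1571/56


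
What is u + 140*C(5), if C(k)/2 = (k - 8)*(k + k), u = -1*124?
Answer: -8524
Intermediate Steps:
u = -124
C(k) = 4*k*(-8 + k) (C(k) = 2*((k - 8)*(k + k)) = 2*((-8 + k)*(2*k)) = 2*(2*k*(-8 + k)) = 4*k*(-8 + k))
u + 140*C(5) = -124 + 140*(4*5*(-8 + 5)) = -124 + 140*(4*5*(-3)) = -124 + 140*(-60) = -124 - 8400 = -8524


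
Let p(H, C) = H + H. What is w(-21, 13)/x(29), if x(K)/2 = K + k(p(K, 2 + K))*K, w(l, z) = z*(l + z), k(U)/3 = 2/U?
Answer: -13/8 ≈ -1.6250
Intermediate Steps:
p(H, C) = 2*H
k(U) = 6/U (k(U) = 3*(2/U) = 6/U)
x(K) = 6 + 2*K (x(K) = 2*(K + (6/((2*K)))*K) = 2*(K + (6*(1/(2*K)))*K) = 2*(K + (3/K)*K) = 2*(K + 3) = 2*(3 + K) = 6 + 2*K)
w(-21, 13)/x(29) = (13*(-21 + 13))/(6 + 2*29) = (13*(-8))/(6 + 58) = -104/64 = -104*1/64 = -13/8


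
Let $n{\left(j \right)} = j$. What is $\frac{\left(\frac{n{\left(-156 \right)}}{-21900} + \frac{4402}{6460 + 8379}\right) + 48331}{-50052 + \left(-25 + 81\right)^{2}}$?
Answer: $- \frac{9217383771}{8947467650} \approx -1.0302$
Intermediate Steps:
$\frac{\left(\frac{n{\left(-156 \right)}}{-21900} + \frac{4402}{6460 + 8379}\right) + 48331}{-50052 + \left(-25 + 81\right)^{2}} = \frac{\left(- \frac{156}{-21900} + \frac{4402}{6460 + 8379}\right) + 48331}{-50052 + \left(-25 + 81\right)^{2}} = \frac{\left(\left(-156\right) \left(- \frac{1}{21900}\right) + \frac{4402}{14839}\right) + 48331}{-50052 + 56^{2}} = \frac{\left(\frac{13}{1825} + 4402 \cdot \frac{1}{14839}\right) + 48331}{-50052 + 3136} = \frac{\left(\frac{13}{1825} + \frac{62}{209}\right) + 48331}{-46916} = \left(\frac{115867}{381425} + 48331\right) \left(- \frac{1}{46916}\right) = \frac{18434767542}{381425} \left(- \frac{1}{46916}\right) = - \frac{9217383771}{8947467650}$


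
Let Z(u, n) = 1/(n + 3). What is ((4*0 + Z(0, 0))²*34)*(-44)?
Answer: -1496/9 ≈ -166.22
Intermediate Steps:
Z(u, n) = 1/(3 + n)
((4*0 + Z(0, 0))²*34)*(-44) = ((4*0 + 1/(3 + 0))²*34)*(-44) = ((0 + 1/3)²*34)*(-44) = ((0 + ⅓)²*34)*(-44) = ((⅓)²*34)*(-44) = ((⅑)*34)*(-44) = (34/9)*(-44) = -1496/9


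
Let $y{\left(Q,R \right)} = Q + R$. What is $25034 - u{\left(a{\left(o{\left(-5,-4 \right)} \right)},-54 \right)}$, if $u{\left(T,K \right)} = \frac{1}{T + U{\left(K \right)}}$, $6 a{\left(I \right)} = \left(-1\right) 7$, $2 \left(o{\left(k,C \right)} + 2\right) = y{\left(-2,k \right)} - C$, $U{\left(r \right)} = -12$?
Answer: $\frac{1977692}{79} \approx 25034.0$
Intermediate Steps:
$o{\left(k,C \right)} = -3 + \frac{k}{2} - \frac{C}{2}$ ($o{\left(k,C \right)} = -2 + \frac{\left(-2 + k\right) - C}{2} = -2 + \frac{-2 + k - C}{2} = -2 - \left(1 + \frac{C}{2} - \frac{k}{2}\right) = -3 + \frac{k}{2} - \frac{C}{2}$)
$a{\left(I \right)} = - \frac{7}{6}$ ($a{\left(I \right)} = \frac{\left(-1\right) 7}{6} = \frac{1}{6} \left(-7\right) = - \frac{7}{6}$)
$u{\left(T,K \right)} = \frac{1}{-12 + T}$ ($u{\left(T,K \right)} = \frac{1}{T - 12} = \frac{1}{-12 + T}$)
$25034 - u{\left(a{\left(o{\left(-5,-4 \right)} \right)},-54 \right)} = 25034 - \frac{1}{-12 - \frac{7}{6}} = 25034 - \frac{1}{- \frac{79}{6}} = 25034 - - \frac{6}{79} = 25034 + \frac{6}{79} = \frac{1977692}{79}$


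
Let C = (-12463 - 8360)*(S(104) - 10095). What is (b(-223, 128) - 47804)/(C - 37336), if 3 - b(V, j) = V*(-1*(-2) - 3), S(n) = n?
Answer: -48024/208005257 ≈ -0.00023088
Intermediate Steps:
b(V, j) = 3 + V (b(V, j) = 3 - V*(-1*(-2) - 3) = 3 - V*(2 - 3) = 3 - V*(-1) = 3 - (-1)*V = 3 + V)
C = 208042593 (C = (-12463 - 8360)*(104 - 10095) = -20823*(-9991) = 208042593)
(b(-223, 128) - 47804)/(C - 37336) = ((3 - 223) - 47804)/(208042593 - 37336) = (-220 - 47804)/208005257 = -48024*1/208005257 = -48024/208005257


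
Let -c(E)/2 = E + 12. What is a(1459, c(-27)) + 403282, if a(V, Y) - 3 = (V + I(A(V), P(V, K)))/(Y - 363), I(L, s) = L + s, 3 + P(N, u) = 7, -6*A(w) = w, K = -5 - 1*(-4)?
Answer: 805756111/1998 ≈ 4.0328e+5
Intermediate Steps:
K = -1 (K = -5 + 4 = -1)
A(w) = -w/6
P(N, u) = 4 (P(N, u) = -3 + 7 = 4)
c(E) = -24 - 2*E (c(E) = -2*(E + 12) = -2*(12 + E) = -24 - 2*E)
a(V, Y) = 3 + (4 + 5*V/6)/(-363 + Y) (a(V, Y) = 3 + (V + (-V/6 + 4))/(Y - 363) = 3 + (V + (4 - V/6))/(-363 + Y) = 3 + (4 + 5*V/6)/(-363 + Y))
a(1459, c(-27)) + 403282 = (-6510 + 5*1459 + 18*(-24 - 2*(-27)))/(6*(-363 + (-24 - 2*(-27)))) + 403282 = (-6510 + 7295 + 18*(-24 + 54))/(6*(-363 + (-24 + 54))) + 403282 = (-6510 + 7295 + 18*30)/(6*(-363 + 30)) + 403282 = (1/6)*(-6510 + 7295 + 540)/(-333) + 403282 = (1/6)*(-1/333)*1325 + 403282 = -1325/1998 + 403282 = 805756111/1998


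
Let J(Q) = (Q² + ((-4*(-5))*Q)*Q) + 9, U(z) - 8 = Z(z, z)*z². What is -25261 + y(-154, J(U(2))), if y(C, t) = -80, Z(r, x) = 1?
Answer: -25341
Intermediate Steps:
U(z) = 8 + z² (U(z) = 8 + 1*z² = 8 + z²)
J(Q) = 9 + 21*Q² (J(Q) = (Q² + (20*Q)*Q) + 9 = (Q² + 20*Q²) + 9 = 21*Q² + 9 = 9 + 21*Q²)
-25261 + y(-154, J(U(2))) = -25261 - 80 = -25341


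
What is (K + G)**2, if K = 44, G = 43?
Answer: 7569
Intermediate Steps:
(K + G)**2 = (44 + 43)**2 = 87**2 = 7569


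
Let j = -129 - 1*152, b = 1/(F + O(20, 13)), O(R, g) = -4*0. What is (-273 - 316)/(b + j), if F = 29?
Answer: 17081/8148 ≈ 2.0963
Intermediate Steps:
O(R, g) = 0
b = 1/29 (b = 1/(29 + 0) = 1/29 ≈ 0.034483)
j = -281 (j = -129 - 152 = -281)
(-273 - 316)/(b + j) = (-273 - 316)/(1/29 - 281) = -589/(-8148/29) = -589*(-29/8148) = 17081/8148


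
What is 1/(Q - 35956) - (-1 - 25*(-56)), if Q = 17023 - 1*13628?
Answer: -45552840/32561 ≈ -1399.0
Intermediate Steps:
Q = 3395 (Q = 17023 - 13628 = 3395)
1/(Q - 35956) - (-1 - 25*(-56)) = 1/(3395 - 35956) - (-1 - 25*(-56)) = 1/(-32561) - (-1 + 1400) = -1/32561 - 1*1399 = -1/32561 - 1399 = -45552840/32561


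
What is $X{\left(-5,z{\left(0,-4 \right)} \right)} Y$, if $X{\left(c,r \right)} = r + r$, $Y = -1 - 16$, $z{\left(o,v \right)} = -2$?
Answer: $68$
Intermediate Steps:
$Y = -17$
$X{\left(c,r \right)} = 2 r$
$X{\left(-5,z{\left(0,-4 \right)} \right)} Y = 2 \left(-2\right) \left(-17\right) = \left(-4\right) \left(-17\right) = 68$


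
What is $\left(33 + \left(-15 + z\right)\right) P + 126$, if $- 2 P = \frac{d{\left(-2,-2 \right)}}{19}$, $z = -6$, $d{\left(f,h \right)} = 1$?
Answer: $\frac{2388}{19} \approx 125.68$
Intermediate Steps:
$P = - \frac{1}{38}$ ($P = - \frac{1 \cdot \frac{1}{19}}{2} = \left(- \frac{1}{2}\right) \frac{1}{19} = - \frac{1}{38} \approx -0.026316$)
$\left(33 + \left(-15 + z\right)\right) P + 126 = \left(33 - 21\right) \left(- \frac{1}{38}\right) + 126 = 12 \left(- \frac{1}{38}\right) + 126 = - \frac{6}{19} + 126 = \frac{2388}{19}$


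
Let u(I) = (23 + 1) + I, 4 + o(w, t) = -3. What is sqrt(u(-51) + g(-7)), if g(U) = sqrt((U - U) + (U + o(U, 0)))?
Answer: sqrt(-27 + I*sqrt(14)) ≈ 0.35918 + 5.2085*I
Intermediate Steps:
o(w, t) = -7 (o(w, t) = -4 - 3 = -7)
u(I) = 24 + I
g(U) = sqrt(-7 + U) (g(U) = sqrt((U - U) + (U - 7)) = sqrt(0 + (-7 + U)) = sqrt(-7 + U))
sqrt(u(-51) + g(-7)) = sqrt((24 - 51) + sqrt(-7 - 7)) = sqrt(-27 + sqrt(-14)) = sqrt(-27 + I*sqrt(14))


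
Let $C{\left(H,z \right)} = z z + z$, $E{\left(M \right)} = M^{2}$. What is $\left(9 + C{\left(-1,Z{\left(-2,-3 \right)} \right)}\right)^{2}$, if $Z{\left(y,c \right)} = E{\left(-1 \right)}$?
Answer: $121$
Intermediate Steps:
$Z{\left(y,c \right)} = 1$ ($Z{\left(y,c \right)} = \left(-1\right)^{2} = 1$)
$C{\left(H,z \right)} = z + z^{2}$ ($C{\left(H,z \right)} = z^{2} + z = z + z^{2}$)
$\left(9 + C{\left(-1,Z{\left(-2,-3 \right)} \right)}\right)^{2} = \left(9 + 1 \left(1 + 1\right)\right)^{2} = \left(9 + 1 \cdot 2\right)^{2} = \left(9 + 2\right)^{2} = 11^{2} = 121$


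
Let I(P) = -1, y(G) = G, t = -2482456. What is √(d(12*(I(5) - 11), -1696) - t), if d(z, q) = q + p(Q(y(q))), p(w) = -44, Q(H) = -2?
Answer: 2*√620179 ≈ 1575.0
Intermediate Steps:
d(z, q) = -44 + q (d(z, q) = q - 44 = -44 + q)
√(d(12*(I(5) - 11), -1696) - t) = √((-44 - 1696) - 1*(-2482456)) = √(-1740 + 2482456) = √2480716 = 2*√620179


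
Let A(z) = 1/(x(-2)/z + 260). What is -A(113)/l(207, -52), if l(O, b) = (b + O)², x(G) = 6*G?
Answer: -113/705566200 ≈ -1.6015e-7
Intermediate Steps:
l(O, b) = (O + b)²
A(z) = 1/(260 - 12/z) (A(z) = 1/((6*(-2))/z + 260) = 1/(-12/z + 260) = 1/(260 - 12/z))
-A(113)/l(207, -52) = -(¼)*113/(-3 + 65*113)/((207 - 52)²) = -(¼)*113/(-3 + 7345)/(155²) = -(¼)*113/7342/24025 = -(¼)*113*(1/7342)/24025 = -113/(29368*24025) = -1*113/705566200 = -113/705566200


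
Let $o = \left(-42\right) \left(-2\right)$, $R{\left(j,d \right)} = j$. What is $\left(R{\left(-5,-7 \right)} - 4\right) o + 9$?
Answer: $-747$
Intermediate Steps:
$o = 84$
$\left(R{\left(-5,-7 \right)} - 4\right) o + 9 = \left(-5 - 4\right) 84 + 9 = \left(-9\right) 84 + 9 = -756 + 9 = -747$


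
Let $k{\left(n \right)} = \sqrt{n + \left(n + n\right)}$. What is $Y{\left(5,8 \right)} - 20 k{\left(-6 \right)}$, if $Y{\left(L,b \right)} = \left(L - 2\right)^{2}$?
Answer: $9 - 60 i \sqrt{2} \approx 9.0 - 84.853 i$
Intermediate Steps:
$Y{\left(L,b \right)} = \left(-2 + L\right)^{2}$
$k{\left(n \right)} = \sqrt{3} \sqrt{n}$ ($k{\left(n \right)} = \sqrt{n + 2 n} = \sqrt{3 n} = \sqrt{3} \sqrt{n}$)
$Y{\left(5,8 \right)} - 20 k{\left(-6 \right)} = \left(-2 + 5\right)^{2} - 20 \sqrt{3} \sqrt{-6} = 3^{2} - 20 \sqrt{3} i \sqrt{6} = 9 - 20 \cdot 3 i \sqrt{2} = 9 - 60 i \sqrt{2}$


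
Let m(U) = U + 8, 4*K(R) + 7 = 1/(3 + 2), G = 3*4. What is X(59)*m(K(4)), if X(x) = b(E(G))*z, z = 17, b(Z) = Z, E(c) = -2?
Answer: -1071/5 ≈ -214.20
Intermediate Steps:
G = 12
K(R) = -17/10 (K(R) = -7/4 + 1/(4*(3 + 2)) = -7/4 + (¼)/5 = -7/4 + (¼)*(⅕) = -7/4 + 1/20 = -17/10)
X(x) = -34 (X(x) = -2*17 = -34)
m(U) = 8 + U
X(59)*m(K(4)) = -34*(8 - 17/10) = -34*63/10 = -1071/5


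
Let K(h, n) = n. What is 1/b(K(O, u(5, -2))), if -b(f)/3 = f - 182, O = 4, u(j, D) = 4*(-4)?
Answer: 1/594 ≈ 0.0016835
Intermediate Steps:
u(j, D) = -16
b(f) = 546 - 3*f (b(f) = -3*(f - 182) = -3*(-182 + f) = 546 - 3*f)
1/b(K(O, u(5, -2))) = 1/(546 - 3*(-16)) = 1/(546 + 48) = 1/594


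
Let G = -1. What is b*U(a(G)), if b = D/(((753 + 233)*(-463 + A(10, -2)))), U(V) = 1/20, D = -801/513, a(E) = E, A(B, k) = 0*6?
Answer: 89/520430520 ≈ 1.7101e-7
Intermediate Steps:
A(B, k) = 0
D = -89/57 (D = -801*1/513 = -89/57 ≈ -1.5614)
U(V) = 1/20
b = 89/26021526 (b = -89*1/((-463 + 0)*(753 + 233))/57 = -89/(57*(986*(-463))) = -89/57/(-456518) = -89/57*(-1/456518) = 89/26021526 ≈ 3.4202e-6)
b*U(a(G)) = (89/26021526)*(1/20) = 89/520430520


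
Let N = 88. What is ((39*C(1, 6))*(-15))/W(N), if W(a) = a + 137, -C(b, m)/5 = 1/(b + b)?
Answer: 13/2 ≈ 6.5000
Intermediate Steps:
C(b, m) = -5/(2*b) (C(b, m) = -5/(b + b) = -5*1/(2*b) = -5/(2*b))
W(a) = 137 + a
((39*C(1, 6))*(-15))/W(N) = ((39*(-5/2/1))*(-15))/(137 + 88) = ((39*(-5/2*1))*(-15))/225 = ((39*(-5/2))*(-15))*(1/225) = -195/2*(-15)*(1/225) = (2925/2)*(1/225) = 13/2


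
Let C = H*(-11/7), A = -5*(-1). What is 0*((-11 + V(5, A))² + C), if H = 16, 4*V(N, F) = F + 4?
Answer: 0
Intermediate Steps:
A = 5
V(N, F) = 1 + F/4 (V(N, F) = (F + 4)/4 = (4 + F)/4 = 1 + F/4)
C = -176/7 (C = 16*(-11/7) = -176/7 ≈ -25.143)
0*((-11 + V(5, A))² + C) = 0*((-11 + (1 + (¼)*5))² - 176/7) = 0*((-11 + (1 + 5/4))² - 176/7) = 0*((-11 + 9/4)² - 176/7) = 0*((-35/4)² - 176/7) = 0*(1225/16 - 176/7) = 0*(5759/112) = 0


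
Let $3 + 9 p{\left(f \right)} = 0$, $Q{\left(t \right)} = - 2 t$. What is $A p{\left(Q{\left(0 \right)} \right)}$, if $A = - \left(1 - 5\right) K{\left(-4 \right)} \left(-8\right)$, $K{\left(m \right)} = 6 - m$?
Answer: $\frac{320}{3} \approx 106.67$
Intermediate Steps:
$p{\left(f \right)} = - \frac{1}{3}$ ($p{\left(f \right)} = - \frac{1}{3} + \frac{1}{9} \cdot 0 = - \frac{1}{3} + 0 = - \frac{1}{3}$)
$A = -320$ ($A = - \left(1 - 5\right) \left(6 - -4\right) \left(-8\right) = - - 4 \left(6 + 4\right) \left(-8\right) = - \left(-4\right) 10 \left(-8\right) = - \left(-40\right) \left(-8\right) = \left(-1\right) 320 = -320$)
$A p{\left(Q{\left(0 \right)} \right)} = \left(-320\right) \left(- \frac{1}{3}\right) = \frac{320}{3}$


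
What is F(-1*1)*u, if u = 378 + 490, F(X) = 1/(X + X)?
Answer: -434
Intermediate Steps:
F(X) = 1/(2*X)
u = 868
F(-1*1)*u = (1/(2*((-1*1))))*868 = ((1/2)/(-1))*868 = ((1/2)*(-1))*868 = -1/2*868 = -434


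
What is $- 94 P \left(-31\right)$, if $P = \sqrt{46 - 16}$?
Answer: $2914 \sqrt{30} \approx 15961.0$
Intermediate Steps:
$P = \sqrt{30} \approx 5.4772$
$- 94 P \left(-31\right) = - 94 \sqrt{30} \left(-31\right) = 2914 \sqrt{30}$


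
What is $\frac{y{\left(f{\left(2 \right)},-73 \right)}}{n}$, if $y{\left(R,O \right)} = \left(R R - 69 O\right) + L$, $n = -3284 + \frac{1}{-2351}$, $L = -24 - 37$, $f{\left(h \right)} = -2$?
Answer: $- \frac{2341596}{1544137} \approx -1.5164$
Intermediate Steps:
$L = -61$ ($L = -24 - 37 = -61$)
$n = - \frac{7720685}{2351}$ ($n = -3284 - \frac{1}{2351} = - \frac{7720685}{2351} \approx -3284.0$)
$y{\left(R,O \right)} = -61 + R^{2} - 69 O$ ($y{\left(R,O \right)} = \left(R R - 69 O\right) - 61 = \left(R^{2} - 69 O\right) - 61 = -61 + R^{2} - 69 O$)
$\frac{y{\left(f{\left(2 \right)},-73 \right)}}{n} = \frac{-61 + \left(-2\right)^{2} - -5037}{- \frac{7720685}{2351}} = \left(-61 + 4 + 5037\right) \left(- \frac{2351}{7720685}\right) = 4980 \left(- \frac{2351}{7720685}\right) = - \frac{2341596}{1544137}$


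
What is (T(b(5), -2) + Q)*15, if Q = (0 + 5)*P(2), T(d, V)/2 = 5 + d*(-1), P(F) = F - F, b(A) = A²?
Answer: -600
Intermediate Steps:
P(F) = 0
T(d, V) = 10 - 2*d (T(d, V) = 2*(5 + d*(-1)) = 2*(5 - d) = 10 - 2*d)
Q = 0 (Q = (0 + 5)*0 = 5*0 = 0)
(T(b(5), -2) + Q)*15 = ((10 - 2*5²) + 0)*15 = ((10 - 2*25) + 0)*15 = ((10 - 50) + 0)*15 = (-40 + 0)*15 = -40*15 = -600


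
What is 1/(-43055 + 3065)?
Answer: -1/39990 ≈ -2.5006e-5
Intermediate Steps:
1/(-43055 + 3065) = 1/(-39990) = -1/39990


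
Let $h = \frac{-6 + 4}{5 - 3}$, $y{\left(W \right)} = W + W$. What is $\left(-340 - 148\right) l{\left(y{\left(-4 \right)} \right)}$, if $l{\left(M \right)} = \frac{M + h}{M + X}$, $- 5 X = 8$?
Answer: $- \frac{915}{2} \approx -457.5$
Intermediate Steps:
$y{\left(W \right)} = 2 W$
$X = - \frac{8}{5}$ ($X = \left(- \frac{1}{5}\right) 8 = - \frac{8}{5} \approx -1.6$)
$h = -1$ ($h = - \frac{2}{2} = \left(-2\right) \frac{1}{2} = -1$)
$l{\left(M \right)} = \frac{-1 + M}{- \frac{8}{5} + M}$ ($l{\left(M \right)} = \frac{M - 1}{M - \frac{8}{5}} = \frac{-1 + M}{- \frac{8}{5} + M}$)
$\left(-340 - 148\right) l{\left(y{\left(-4 \right)} \right)} = \left(-340 - 148\right) \frac{5 \left(-1 + 2 \left(-4\right)\right)}{-8 + 5 \cdot 2 \left(-4\right)} = - 488 \frac{5 \left(-1 - 8\right)}{-8 + 5 \left(-8\right)} = - 488 \cdot 5 \frac{1}{-8 - 40} \left(-9\right) = - 488 \cdot 5 \frac{1}{-48} \left(-9\right) = - 488 \cdot 5 \left(- \frac{1}{48}\right) \left(-9\right) = \left(-488\right) \frac{15}{16} = - \frac{915}{2}$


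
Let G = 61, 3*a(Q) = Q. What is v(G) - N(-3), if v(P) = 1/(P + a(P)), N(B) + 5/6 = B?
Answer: 2815/732 ≈ 3.8456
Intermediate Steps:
N(B) = -⅚ + B
a(Q) = Q/3
v(P) = 3/(4*P) (v(P) = 1/(P + P/3) = 1/(4*P/3) = 3/(4*P))
v(G) - N(-3) = (¾)/61 - (-⅚ - 3) = (¾)*(1/61) - 1*(-23/6) = 3/244 + 23/6 = 2815/732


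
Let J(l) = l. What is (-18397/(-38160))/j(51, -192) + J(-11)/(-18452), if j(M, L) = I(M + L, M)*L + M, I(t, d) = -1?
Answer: 110365781/42775795440 ≈ 0.0025801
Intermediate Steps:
j(M, L) = M - L (j(M, L) = -L + M = M - L)
(-18397/(-38160))/j(51, -192) + J(-11)/(-18452) = (-18397/(-38160))/(51 - 1*(-192)) - 11/(-18452) = (-18397*(-1/38160))/(51 + 192) - 11*(-1/18452) = (18397/38160)/243 + 11/18452 = (18397/38160)*(1/243) + 11/18452 = 18397/9272880 + 11/18452 = 110365781/42775795440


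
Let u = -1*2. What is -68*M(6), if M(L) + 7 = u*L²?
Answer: 5372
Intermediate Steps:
u = -2
M(L) = -7 - 2*L²
-68*M(6) = -68*(-7 - 2*6²) = -68*(-7 - 2*36) = -68*(-7 - 72) = -68*(-79) = 5372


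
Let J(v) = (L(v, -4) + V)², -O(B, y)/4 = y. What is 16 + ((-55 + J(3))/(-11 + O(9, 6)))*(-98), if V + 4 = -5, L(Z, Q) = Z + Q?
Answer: 142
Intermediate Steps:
L(Z, Q) = Q + Z
V = -9 (V = -4 - 5 = -9)
O(B, y) = -4*y
J(v) = (-13 + v)² (J(v) = ((-4 + v) - 9)² = (-13 + v)²)
16 + ((-55 + J(3))/(-11 + O(9, 6)))*(-98) = 16 + ((-55 + (-13 + 3)²)/(-11 - 4*6))*(-98) = 16 + ((-55 + (-10)²)/(-11 - 24))*(-98) = 16 + ((-55 + 100)/(-35))*(-98) = 16 + (45*(-1/35))*(-98) = 16 - 9/7*(-98) = 16 + 126 = 142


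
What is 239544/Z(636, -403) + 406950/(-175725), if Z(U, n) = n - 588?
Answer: -566628758/2321913 ≈ -244.04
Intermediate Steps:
Z(U, n) = -588 + n
239544/Z(636, -403) + 406950/(-175725) = 239544/(-588 - 403) + 406950/(-175725) = 239544/(-991) + 406950*(-1/175725) = 239544*(-1/991) - 5426/2343 = -239544/991 - 5426/2343 = -566628758/2321913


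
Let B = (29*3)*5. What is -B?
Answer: -435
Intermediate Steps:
B = 435 (B = 87*5 = 435)
-B = -1*435 = -435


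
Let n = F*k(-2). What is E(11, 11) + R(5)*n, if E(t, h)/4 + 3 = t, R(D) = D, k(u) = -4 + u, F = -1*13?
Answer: 422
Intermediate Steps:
F = -13
n = 78 (n = -13*(-4 - 2) = -13*(-6) = 78)
E(t, h) = -12 + 4*t
E(11, 11) + R(5)*n = (-12 + 4*11) + 5*78 = (-12 + 44) + 390 = 32 + 390 = 422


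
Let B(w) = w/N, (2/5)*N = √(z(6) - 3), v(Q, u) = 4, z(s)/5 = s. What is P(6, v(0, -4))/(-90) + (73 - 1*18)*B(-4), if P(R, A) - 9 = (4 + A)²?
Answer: -73/90 - 88*√3/9 ≈ -17.747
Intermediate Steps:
z(s) = 5*s
P(R, A) = 9 + (4 + A)²
N = 15*√3/2 (N = 5*√(5*6 - 3)/2 = 5*√(30 - 3)/2 = 5*√27/2 = 5*(3*√3)/2 = 15*√3/2 ≈ 12.990)
B(w) = 2*w*√3/45 (B(w) = w/((15*√3/2)) = w*(2*√3/45) = 2*w*√3/45)
P(6, v(0, -4))/(-90) + (73 - 1*18)*B(-4) = (9 + (4 + 4)²)/(-90) + (73 - 1*18)*((2/45)*(-4)*√3) = (9 + 8²)*(-1/90) + (73 - 18)*(-8*√3/45) = (9 + 64)*(-1/90) + 55*(-8*√3/45) = 73*(-1/90) - 88*√3/9 = -73/90 - 88*√3/9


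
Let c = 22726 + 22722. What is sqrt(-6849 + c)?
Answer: 11*sqrt(319) ≈ 196.47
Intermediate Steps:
c = 45448
sqrt(-6849 + c) = sqrt(-6849 + 45448) = sqrt(38599) = 11*sqrt(319)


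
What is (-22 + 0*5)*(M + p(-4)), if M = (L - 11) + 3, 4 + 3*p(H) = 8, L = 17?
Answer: -682/3 ≈ -227.33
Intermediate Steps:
p(H) = 4/3 (p(H) = -4/3 + (1/3)*8 = -4/3 + 8/3 = 4/3)
M = 9 (M = (17 - 11) + 3 = 6 + 3 = 9)
(-22 + 0*5)*(M + p(-4)) = (-22 + 0*5)*(9 + 4/3) = (-22 + 0)*(31/3) = -22*31/3 = -682/3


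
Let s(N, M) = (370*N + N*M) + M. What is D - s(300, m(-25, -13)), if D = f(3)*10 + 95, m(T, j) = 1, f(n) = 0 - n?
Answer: -111236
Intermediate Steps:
f(n) = -n
s(N, M) = M + 370*N + M*N (s(N, M) = (370*N + M*N) + M = M + 370*N + M*N)
D = 65 (D = -1*3*10 + 95 = -3*10 + 95 = -30 + 95 = 65)
D - s(300, m(-25, -13)) = 65 - (1 + 370*300 + 1*300) = 65 - (1 + 111000 + 300) = 65 - 1*111301 = 65 - 111301 = -111236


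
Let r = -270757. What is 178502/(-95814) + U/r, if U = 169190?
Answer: -32270718337/12971155599 ≈ -2.4879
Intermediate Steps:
178502/(-95814) + U/r = 178502/(-95814) + 169190/(-270757) = 178502*(-1/95814) + 169190*(-1/270757) = -89251/47907 - 169190/270757 = -32270718337/12971155599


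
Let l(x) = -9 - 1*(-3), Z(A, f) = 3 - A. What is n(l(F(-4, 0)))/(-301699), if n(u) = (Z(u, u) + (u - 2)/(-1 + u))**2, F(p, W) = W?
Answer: -5041/14783251 ≈ -0.00034099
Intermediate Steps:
l(x) = -6 (l(x) = -9 + 3 = -6)
n(u) = (3 - u + (-2 + u)/(-1 + u))**2 (n(u) = ((3 - u) + (u - 2)/(-1 + u))**2 = ((3 - u) + (-2 + u)/(-1 + u))**2 = (3 - u + (-2 + u)/(-1 + u))**2)
n(l(F(-4, 0)))/(-301699) = ((5 + (-6)**2 - 5*(-6))**2/(-1 - 6)**2)/(-301699) = ((5 + 36 + 30)**2/(-7)**2)*(-1/301699) = ((1/49)*71**2)*(-1/301699) = ((1/49)*5041)*(-1/301699) = (5041/49)*(-1/301699) = -5041/14783251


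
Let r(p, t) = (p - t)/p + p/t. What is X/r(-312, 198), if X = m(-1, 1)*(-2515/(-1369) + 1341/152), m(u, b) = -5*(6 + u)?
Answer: -23789219025/5254222 ≈ -4527.6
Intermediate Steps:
r(p, t) = p/t + (p - t)/p (r(p, t) = (p - t)/p + p/t = p/t + (p - t)/p)
m(u, b) = -30 - 5*u
X = -55452725/208088 (X = (-30 - 5*(-1))*(-2515/(-1369) + 1341/152) = (-30 + 5)*(-2515*(-1/1369) + 1341*(1/152)) = -25*(2515/1369 + 1341/152) = -25*2218109/208088 = -55452725/208088 ≈ -266.49)
X/r(-312, 198) = -55452725/(208088*(1 - 312/198 - 1*198/(-312))) = -55452725/(208088*(1 - 312*1/198 - 1*198*(-1/312))) = -55452725/(208088*(1 - 52/33 + 33/52)) = -55452725/(208088*101/1716) = -55452725/208088*1716/101 = -23789219025/5254222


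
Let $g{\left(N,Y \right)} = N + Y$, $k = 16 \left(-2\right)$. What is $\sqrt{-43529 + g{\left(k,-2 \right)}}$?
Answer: $i \sqrt{43563} \approx 208.72 i$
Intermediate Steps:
$k = -32$
$\sqrt{-43529 + g{\left(k,-2 \right)}} = \sqrt{-43529 - 34} = \sqrt{-43563} = i \sqrt{43563}$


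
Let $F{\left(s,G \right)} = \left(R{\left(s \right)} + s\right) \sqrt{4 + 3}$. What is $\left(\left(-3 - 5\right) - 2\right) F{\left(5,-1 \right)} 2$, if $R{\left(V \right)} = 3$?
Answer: $- 160 \sqrt{7} \approx -423.32$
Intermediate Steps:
$F{\left(s,G \right)} = \sqrt{7} \left(3 + s\right)$ ($F{\left(s,G \right)} = \left(3 + s\right) \sqrt{4 + 3} = \left(3 + s\right) \sqrt{7} = \sqrt{7} \left(3 + s\right)$)
$\left(\left(-3 - 5\right) - 2\right) F{\left(5,-1 \right)} 2 = \left(\left(-3 - 5\right) - 2\right) \sqrt{7} \left(3 + 5\right) 2 = \left(-8 - 2\right) \sqrt{7} \cdot 8 \cdot 2 = - 10 \cdot 8 \sqrt{7} \cdot 2 = - 80 \sqrt{7} \cdot 2 = - 160 \sqrt{7}$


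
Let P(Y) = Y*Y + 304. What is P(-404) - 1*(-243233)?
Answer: 406753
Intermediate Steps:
P(Y) = 304 + Y² (P(Y) = Y² + 304 = 304 + Y²)
P(-404) - 1*(-243233) = (304 + (-404)²) - 1*(-243233) = (304 + 163216) + 243233 = 163520 + 243233 = 406753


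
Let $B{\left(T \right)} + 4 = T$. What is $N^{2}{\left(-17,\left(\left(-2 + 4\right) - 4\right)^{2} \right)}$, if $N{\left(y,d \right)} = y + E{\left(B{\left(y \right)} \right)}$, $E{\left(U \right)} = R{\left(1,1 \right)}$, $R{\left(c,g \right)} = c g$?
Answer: $256$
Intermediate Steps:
$B{\left(T \right)} = -4 + T$
$E{\left(U \right)} = 1$ ($E{\left(U \right)} = 1 \cdot 1 = 1$)
$N{\left(y,d \right)} = 1 + y$ ($N{\left(y,d \right)} = y + 1 = 1 + y$)
$N^{2}{\left(-17,\left(\left(-2 + 4\right) - 4\right)^{2} \right)} = \left(1 - 17\right)^{2} = \left(-16\right)^{2} = 256$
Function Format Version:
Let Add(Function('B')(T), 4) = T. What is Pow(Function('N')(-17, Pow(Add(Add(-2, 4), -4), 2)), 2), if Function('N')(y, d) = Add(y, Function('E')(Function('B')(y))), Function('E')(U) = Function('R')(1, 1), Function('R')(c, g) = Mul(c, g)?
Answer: 256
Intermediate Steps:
Function('B')(T) = Add(-4, T)
Function('E')(U) = 1 (Function('E')(U) = Mul(1, 1) = 1)
Function('N')(y, d) = Add(1, y) (Function('N')(y, d) = Add(y, 1) = Add(1, y))
Pow(Function('N')(-17, Pow(Add(Add(-2, 4), -4), 2)), 2) = Pow(Add(1, -17), 2) = Pow(-16, 2) = 256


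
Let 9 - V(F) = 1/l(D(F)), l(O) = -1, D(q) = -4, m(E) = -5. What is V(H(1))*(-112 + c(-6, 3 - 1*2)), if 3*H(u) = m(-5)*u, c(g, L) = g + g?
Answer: -1240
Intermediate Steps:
c(g, L) = 2*g
H(u) = -5*u/3 (H(u) = (-5*u)/3 = -5*u/3)
V(F) = 10 (V(F) = 9 - 1/(-1) = 9 - 1*(-1) = 9 + 1 = 10)
V(H(1))*(-112 + c(-6, 3 - 1*2)) = 10*(-112 + 2*(-6)) = 10*(-112 - 12) = 10*(-124) = -1240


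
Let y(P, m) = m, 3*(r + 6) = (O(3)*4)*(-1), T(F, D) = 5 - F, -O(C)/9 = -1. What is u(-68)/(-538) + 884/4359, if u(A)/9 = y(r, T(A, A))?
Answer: -2388271/2345142 ≈ -1.0184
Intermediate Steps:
O(C) = 9 (O(C) = -9*(-1) = 9)
r = -18 (r = -6 + ((9*4)*(-1))/3 = -6 + (36*(-1))/3 = -6 + (⅓)*(-36) = -6 - 12 = -18)
u(A) = 45 - 9*A (u(A) = 9*(5 - A) = 45 - 9*A)
u(-68)/(-538) + 884/4359 = (45 - 9*(-68))/(-538) + 884/4359 = (45 + 612)*(-1/538) + 884*(1/4359) = 657*(-1/538) + 884/4359 = -657/538 + 884/4359 = -2388271/2345142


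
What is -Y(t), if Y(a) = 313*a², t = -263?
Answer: -21649897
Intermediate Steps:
-Y(t) = -313*(-263)² = -313*69169 = -1*21649897 = -21649897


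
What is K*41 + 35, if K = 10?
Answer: 445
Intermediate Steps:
K*41 + 35 = 10*41 + 35 = 410 + 35 = 445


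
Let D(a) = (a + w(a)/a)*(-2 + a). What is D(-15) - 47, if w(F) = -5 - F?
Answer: 658/3 ≈ 219.33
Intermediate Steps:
D(a) = (-2 + a)*(a + (-5 - a)/a) (D(a) = (a + (-5 - a)/a)*(-2 + a) = (-2 + a)*(a + (-5 - a)/a))
D(-15) - 47 = (-3 + (-15)**2 - 3*(-15) + 10/(-15)) - 47 = (-3 + 225 + 45 + 10*(-1/15)) - 47 = (-3 + 225 + 45 - 2/3) - 47 = 799/3 - 47 = 658/3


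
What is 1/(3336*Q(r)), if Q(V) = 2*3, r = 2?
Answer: 1/20016 ≈ 4.9960e-5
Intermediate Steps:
Q(V) = 6
1/(3336*Q(r)) = 1/(3336*6) = 1/20016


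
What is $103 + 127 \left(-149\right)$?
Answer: $-18820$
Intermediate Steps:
$103 + 127 \left(-149\right) = 103 - 18923 = -18820$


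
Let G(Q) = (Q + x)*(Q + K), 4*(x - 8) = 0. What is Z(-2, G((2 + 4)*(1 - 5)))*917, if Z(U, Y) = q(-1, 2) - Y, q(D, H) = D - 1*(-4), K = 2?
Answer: -320033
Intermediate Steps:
x = 8 (x = 8 + (1/4)*0 = 8 + 0 = 8)
q(D, H) = 4 + D (q(D, H) = D + 4 = 4 + D)
G(Q) = (2 + Q)*(8 + Q) (G(Q) = (Q + 8)*(Q + 2) = (8 + Q)*(2 + Q) = (2 + Q)*(8 + Q))
Z(U, Y) = 3 - Y (Z(U, Y) = (4 - 1) - Y = 3 - Y)
Z(-2, G((2 + 4)*(1 - 5)))*917 = (3 - (16 + ((2 + 4)*(1 - 5))**2 + 10*((2 + 4)*(1 - 5))))*917 = (3 - (16 + (6*(-4))**2 + 10*(6*(-4))))*917 = (3 - (16 + (-24)**2 + 10*(-24)))*917 = (3 - (16 + 576 - 240))*917 = (3 - 1*352)*917 = (3 - 352)*917 = -349*917 = -320033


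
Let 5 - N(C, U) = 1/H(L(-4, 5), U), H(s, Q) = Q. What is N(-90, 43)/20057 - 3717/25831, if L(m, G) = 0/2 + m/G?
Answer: -3200202533/22277971781 ≈ -0.14365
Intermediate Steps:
L(m, G) = m/G (L(m, G) = 0*(1/2) + m/G = 0 + m/G = m/G)
N(C, U) = 5 - 1/U
N(-90, 43)/20057 - 3717/25831 = (5 - 1/43)/20057 - 3717/25831 = (5 - 1*1/43)*(1/20057) - 3717*1/25831 = (5 - 1/43)*(1/20057) - 3717/25831 = (214/43)*(1/20057) - 3717/25831 = 214/862451 - 3717/25831 = -3200202533/22277971781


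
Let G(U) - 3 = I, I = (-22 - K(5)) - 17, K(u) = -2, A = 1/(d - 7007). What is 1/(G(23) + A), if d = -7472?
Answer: -14479/492287 ≈ -0.029412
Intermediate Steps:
A = -1/14479 (A = 1/(-7472 - 7007) = 1/(-14479) = -1/14479 ≈ -6.9065e-5)
I = -37 (I = (-22 - 1*(-2)) - 17 = (-22 + 2) - 17 = -20 - 17 = -37)
G(U) = -34 (G(U) = 3 - 37 = -34)
1/(G(23) + A) = 1/(-34 - 1/14479) = 1/(-492287/14479) = -14479/492287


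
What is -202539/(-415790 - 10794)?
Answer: 202539/426584 ≈ 0.47479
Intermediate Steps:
-202539/(-415790 - 10794) = -202539/(-426584) = -202539*(-1/426584) = 202539/426584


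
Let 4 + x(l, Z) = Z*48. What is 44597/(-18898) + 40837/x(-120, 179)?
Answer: 194369295/81148012 ≈ 2.3952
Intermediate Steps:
x(l, Z) = -4 + 48*Z (x(l, Z) = -4 + Z*48 = -4 + 48*Z)
44597/(-18898) + 40837/x(-120, 179) = 44597/(-18898) + 40837/(-4 + 48*179) = 44597*(-1/18898) + 40837/(-4 + 8592) = -44597/18898 + 40837/8588 = 194369295/81148012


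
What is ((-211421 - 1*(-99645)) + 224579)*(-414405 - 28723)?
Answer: -49986167784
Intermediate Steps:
((-211421 - 1*(-99645)) + 224579)*(-414405 - 28723) = ((-211421 + 99645) + 224579)*(-443128) = (-111776 + 224579)*(-443128) = 112803*(-443128) = -49986167784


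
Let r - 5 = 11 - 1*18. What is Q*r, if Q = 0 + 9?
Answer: -18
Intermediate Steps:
r = -2 (r = 5 + (11 - 1*18) = 5 + (11 - 18) = 5 - 7 = -2)
Q = 9
Q*r = 9*(-2) = -18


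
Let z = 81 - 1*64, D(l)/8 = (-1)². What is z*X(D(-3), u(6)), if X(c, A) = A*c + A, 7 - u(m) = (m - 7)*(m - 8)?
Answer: 765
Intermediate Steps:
D(l) = 8 (D(l) = 8*(-1)² = 8*1 = 8)
u(m) = 7 - (-8 + m)*(-7 + m) (u(m) = 7 - (m - 7)*(m - 8) = 7 - (-7 + m)*(-8 + m) = 7 - (-8 + m)*(-7 + m))
z = 17 (z = 81 - 64 = 17)
X(c, A) = A + A*c
z*X(D(-3), u(6)) = 17*((-49 - 1*6² + 15*6)*(1 + 8)) = 17*((-49 - 1*36 + 90)*9) = 17*((-49 - 36 + 90)*9) = 17*(5*9) = 17*45 = 765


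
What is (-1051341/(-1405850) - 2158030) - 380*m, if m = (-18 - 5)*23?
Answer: -2751261457159/1405850 ≈ -1.9570e+6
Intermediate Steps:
m = -529 (m = -23*23 = -529)
(-1051341/(-1405850) - 2158030) - 380*m = (-1051341/(-1405850) - 2158030) - 380*(-529) = (-1051341*(-1/1405850) - 2158030) + 201020 = (1051341/1405850 - 2158030) + 201020 = -3033865424159/1405850 + 201020 = -2751261457159/1405850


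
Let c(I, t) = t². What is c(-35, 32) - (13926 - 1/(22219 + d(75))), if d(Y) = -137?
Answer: -284901963/22082 ≈ -12902.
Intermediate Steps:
c(-35, 32) - (13926 - 1/(22219 + d(75))) = 32² - (13926 - 1/(22219 - 137)) = 1024 - (13926 - 1/22082) = 1024 - 1*307513931/22082 = 1024 - 307513931/22082 = -284901963/22082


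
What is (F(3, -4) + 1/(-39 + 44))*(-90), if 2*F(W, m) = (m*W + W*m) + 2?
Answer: 972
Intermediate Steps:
F(W, m) = 1 + W*m (F(W, m) = ((m*W + W*m) + 2)/2 = ((W*m + W*m) + 2)/2 = (2*W*m + 2)/2 = (2 + 2*W*m)/2 = 1 + W*m)
(F(3, -4) + 1/(-39 + 44))*(-90) = ((1 + 3*(-4)) + 1/(-39 + 44))*(-90) = ((1 - 12) + 1/5)*(-90) = (-11 + ⅕)*(-90) = -54/5*(-90) = 972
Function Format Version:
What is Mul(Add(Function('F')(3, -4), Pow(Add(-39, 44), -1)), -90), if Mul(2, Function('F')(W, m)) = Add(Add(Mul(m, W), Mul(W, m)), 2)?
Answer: 972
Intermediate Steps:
Function('F')(W, m) = Add(1, Mul(W, m)) (Function('F')(W, m) = Mul(Rational(1, 2), Add(Add(Mul(m, W), Mul(W, m)), 2)) = Mul(Rational(1, 2), Add(Add(Mul(W, m), Mul(W, m)), 2)) = Mul(Rational(1, 2), Add(Mul(2, W, m), 2)) = Mul(Rational(1, 2), Add(2, Mul(2, W, m))) = Add(1, Mul(W, m)))
Mul(Add(Function('F')(3, -4), Pow(Add(-39, 44), -1)), -90) = Mul(Add(Add(1, Mul(3, -4)), Pow(Add(-39, 44), -1)), -90) = Mul(Add(Add(1, -12), Pow(5, -1)), -90) = Mul(Add(-11, Rational(1, 5)), -90) = Mul(Rational(-54, 5), -90) = 972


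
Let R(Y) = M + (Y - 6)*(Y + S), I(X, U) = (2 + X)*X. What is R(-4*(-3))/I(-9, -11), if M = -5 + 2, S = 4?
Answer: 31/21 ≈ 1.4762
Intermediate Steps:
M = -3
I(X, U) = X*(2 + X)
R(Y) = -3 + (-6 + Y)*(4 + Y) (R(Y) = -3 + (Y - 6)*(Y + 4) = -3 + (-6 + Y)*(4 + Y))
R(-4*(-3))/I(-9, -11) = (-27 + (-4*(-3))**2 - (-8)*(-3))/((-9*(2 - 9))) = (-27 + 12**2 - 2*12)/((-9*(-7))) = (-27 + 144 - 24)/63 = 93*(1/63) = 31/21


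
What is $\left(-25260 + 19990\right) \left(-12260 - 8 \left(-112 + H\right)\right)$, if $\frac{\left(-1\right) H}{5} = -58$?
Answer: $72114680$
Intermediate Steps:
$H = 290$ ($H = \left(-5\right) \left(-58\right) = 290$)
$\left(-25260 + 19990\right) \left(-12260 - 8 \left(-112 + H\right)\right) = \left(-25260 + 19990\right) \left(-12260 - 8 \left(-112 + 290\right)\right) = - 5270 \left(-12260 - 1424\right) = \left(-5270\right) \left(-13684\right) = 72114680$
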